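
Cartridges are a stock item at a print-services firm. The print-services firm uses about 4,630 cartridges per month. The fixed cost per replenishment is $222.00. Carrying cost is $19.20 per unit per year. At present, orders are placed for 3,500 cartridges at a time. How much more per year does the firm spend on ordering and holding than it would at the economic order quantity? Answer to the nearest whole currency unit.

Annual demand D = 4,630 × 12 = 55,560.
EOQ = √(2DS/H) = √(2 × 55,560 × 222 / 19.2) ≈ 1133.50.
Cost at Q* = (D/Q*)S + (Q*/2)H = √(2DSH) ≈ $21,763.22.
Cost at Q = 3,500: (55,560/3,500)×222 + (3,500/2)×19.2 = $3,524.09 + $33,600.00 = $37,124.09.
Excess = $37,124.09 − $21,763.22 = $15,360.87.

Extra cost ≈ $15,361 per year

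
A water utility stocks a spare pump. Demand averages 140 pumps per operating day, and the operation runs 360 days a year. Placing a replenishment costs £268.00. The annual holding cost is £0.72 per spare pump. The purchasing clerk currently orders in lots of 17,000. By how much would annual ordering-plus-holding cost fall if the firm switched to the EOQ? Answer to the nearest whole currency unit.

Annual demand D = 140 × 360 = 50,400.
EOQ = √(2DS/H) = √(2 × 50,400 × 268 / 0.72) ≈ 6125.36.
Cost at Q* = (D/Q*)S + (Q*/2)H = √(2DSH) ≈ £4,410.26.
Cost at Q = 17,000: (50,400/17,000)×268 + (17,000/2)×0.72 = £794.54 + £6,120.00 = £6,914.54.
Excess = £6,914.54 − £4,410.26 = £2,504.28.

Extra cost ≈ £2,504 per year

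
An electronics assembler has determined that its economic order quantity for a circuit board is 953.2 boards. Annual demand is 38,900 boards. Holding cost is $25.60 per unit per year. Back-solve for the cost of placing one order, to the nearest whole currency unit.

The basic EOQ model gives Q* = √(2DS/H); rearrange for the unknown.
From Q* = √(2DS/H): S = Q*²H / (2D) = 953.2² × 25.6 / (2 × 38,900) = 298.9706.

S ≈ $299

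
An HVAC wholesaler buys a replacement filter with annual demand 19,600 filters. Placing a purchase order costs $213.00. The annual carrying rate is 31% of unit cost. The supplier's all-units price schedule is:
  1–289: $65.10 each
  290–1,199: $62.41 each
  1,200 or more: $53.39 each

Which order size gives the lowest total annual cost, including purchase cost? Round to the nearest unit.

Q* ≈ 1,200 filters

Holding cost per unit per year at price C is H = 0.31·C.
For each price level, check whether its EOQ is feasible; otherwise the best quantity at that price is the breakpoint.
Tier 1 ($65.10): EOQ = 643.2 exceeds tier's upper bound 289, so this tier is dominated.
EOQ at $62.41 = 656.9 (feasible in tier 2): TC = 19,600×$62.41 + (19,600/656.9)×213 + (656.9/2)×0.31×$62.41 = $1,235,945.86.
EOQ at $53.39 = 710.3 < 1200, so use break Q=1200: TC = 19,600×$53.39 + (19,600/1200.0)×213 + (1200.0/2)×0.31×$53.39 = $1,059,853.54.
Lowest total cost is $1,059,853.54 at Q = 1200.0.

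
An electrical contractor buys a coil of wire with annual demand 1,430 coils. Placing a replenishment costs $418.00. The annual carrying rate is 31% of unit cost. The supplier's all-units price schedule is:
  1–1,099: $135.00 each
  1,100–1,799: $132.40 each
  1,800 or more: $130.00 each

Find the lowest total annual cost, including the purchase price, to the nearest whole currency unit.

Holding cost per unit per year at price C is H = 0.31·C.
For each price level, check whether its EOQ is feasible; otherwise the best quantity at that price is the breakpoint.
EOQ at $135.00 = 169.0 (feasible in tier 1): TC = 1,430×$135.00 + (1,430/169.0)×418 + (169.0/2)×0.31×$135.00 = $200,123.25.
EOQ at $132.40 = 170.7 < 1100, so use break Q=1100: TC = 1,430×$132.40 + (1,430/1100.0)×418 + (1100.0/2)×0.31×$132.40 = $212,449.60.
EOQ at $130.00 = 172.2 < 1800, so use break Q=1800: TC = 1,430×$130.00 + (1,430/1800.0)×418 + (1800.0/2)×0.31×$130.00 = $222,502.08.
Lowest total cost among the candidates is at Q = 169.0.

TC* ≈ $200,123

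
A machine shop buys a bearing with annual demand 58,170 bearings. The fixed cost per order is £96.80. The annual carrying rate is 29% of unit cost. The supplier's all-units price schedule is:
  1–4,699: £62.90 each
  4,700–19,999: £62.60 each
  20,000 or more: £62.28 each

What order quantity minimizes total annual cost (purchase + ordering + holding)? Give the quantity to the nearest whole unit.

Holding cost per unit per year at price C is H = 0.29·C.
Evaluate total cost at each tier's feasible EOQ or, if the EOQ is below the tier, at the tier's minimum quantity.
EOQ at £62.90 = 785.7 (feasible in tier 1): TC = 58,170×£62.90 + (58,170/785.7)×96.8 + (785.7/2)×0.29×£62.90 = £3,673,225.65.
EOQ at £62.60 = 787.6 < 4700, so use break Q=4700: TC = 58,170×£62.60 + (58,170/4700.0)×96.8 + (4700.0/2)×0.29×£62.60 = £3,685,301.95.
EOQ at £62.28 = 789.6 < 20000, so use break Q=20000: TC = 58,170×£62.28 + (58,170/20000.0)×96.8 + (20000.0/2)×0.29×£62.28 = £3,803,721.14.
Lowest total cost is £3,673,225.65 at Q = 785.7.

Q* ≈ 786 bearings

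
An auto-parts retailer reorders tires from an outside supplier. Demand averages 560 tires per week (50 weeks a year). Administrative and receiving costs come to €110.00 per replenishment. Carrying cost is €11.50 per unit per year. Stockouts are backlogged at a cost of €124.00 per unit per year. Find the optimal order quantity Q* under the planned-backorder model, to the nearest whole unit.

Annual demand D = 560 × 50 = 28,000.
With planned backorders, Q* = √(2DS/H) · √((H+B)/B).
√(2DS/H) = √(2 × 28,000 × 110 / 11.5) = 731.883.
√((H+B)/B) = √((11.5+124)/124) = 1.0453.
Q* ≈ 765.068.

Q* ≈ 765 tires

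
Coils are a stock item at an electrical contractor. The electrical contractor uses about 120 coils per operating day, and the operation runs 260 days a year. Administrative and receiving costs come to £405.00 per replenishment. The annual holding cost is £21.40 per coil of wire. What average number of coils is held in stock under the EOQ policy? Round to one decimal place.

Annual demand D = 120 × 260 = 31,200.
The optimal lot size = √(2DS/H) = √(2 × 31,200 × 405 / 21.4) ≈ 1086.71.
Average inventory = Q*/2 ≈ 1086.71 / 2 = 543.354.

Average inventory ≈ 543.4 coils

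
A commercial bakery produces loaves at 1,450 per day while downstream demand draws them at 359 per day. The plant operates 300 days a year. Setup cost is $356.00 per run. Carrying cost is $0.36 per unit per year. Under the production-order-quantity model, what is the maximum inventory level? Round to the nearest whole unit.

Annual demand D = 359 × 300 = 107,700.
Production build-up factor (1 − d/p) = 1 − 359/1,450 = 0.7524.
Q* = √(2DS / (H(1 − d/p))) = √(2 × 107,700 × 356 / (0.36 × 0.7524)).
= √(76,682,400 / 0.2709) ≈ 16825.509.
Maximum inventory = Q*(1 − d/p) = 16825.509 × 0.7524 ≈ 12659.745.

I_max ≈ 12,660 loaves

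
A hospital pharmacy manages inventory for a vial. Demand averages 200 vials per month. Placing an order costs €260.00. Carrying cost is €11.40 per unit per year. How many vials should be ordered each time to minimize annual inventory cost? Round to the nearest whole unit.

Annual demand D = 200 × 12 = 2,400.
EOQ = √(2DS / H) = √(2 × 2,400 × 260 / 11.4).
= √(1,248,000 / 11.4) = √109,473.6842 ≈ 330.868.

Q* ≈ 331 vials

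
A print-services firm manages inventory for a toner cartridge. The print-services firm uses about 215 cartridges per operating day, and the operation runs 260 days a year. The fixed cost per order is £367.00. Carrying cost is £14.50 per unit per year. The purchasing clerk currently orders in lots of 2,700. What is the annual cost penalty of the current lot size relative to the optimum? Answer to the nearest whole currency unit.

Extra cost ≈ £2,782 per year

Annual demand D = 215 × 260 = 55,900.
EOQ = √(2DS/H) = √(2 × 55,900 × 367 / 14.5) ≈ 1682.17.
Cost at Q* = (D/Q*)S + (Q*/2)H = √(2DSH) ≈ £24,391.47.
Cost at Q = 2,700: (55,900/2,700)×367 + (2,700/2)×14.5 = £7,598.26 + £19,575.00 = £27,173.26.
Excess = £27,173.26 − £24,391.47 = £2,781.79.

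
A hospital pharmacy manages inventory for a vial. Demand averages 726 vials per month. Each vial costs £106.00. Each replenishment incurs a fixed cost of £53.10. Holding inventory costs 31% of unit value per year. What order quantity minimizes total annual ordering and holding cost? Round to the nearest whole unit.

Q* ≈ 168 vials

Annual demand D = 726 × 12 = 8,712.
Holding cost H = 0.31 × £106.00 = £32.8600 per unit per year.
EOQ = √(2DS / H) = √(2 × 8,712 × 53.1 / 32.86).
= √(925,214.4 / 32.86) = √28,156.2508 ≈ 167.798.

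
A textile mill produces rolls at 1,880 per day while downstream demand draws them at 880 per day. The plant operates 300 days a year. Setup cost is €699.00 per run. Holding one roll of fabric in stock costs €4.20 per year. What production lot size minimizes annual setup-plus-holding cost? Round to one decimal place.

Annual demand D = 880 × 300 = 264,000.
Production build-up factor (1 − d/p) = 1 − 880/1,880 = 0.5319.
Q* = √(2DS / (H(1 − d/p))) = √(2 × 264,000 × 699 / (4.2 × 0.5319)).
= √(369,072,000 / 2.234) ≈ 12853.157.

Q* ≈ 12,853.2 rolls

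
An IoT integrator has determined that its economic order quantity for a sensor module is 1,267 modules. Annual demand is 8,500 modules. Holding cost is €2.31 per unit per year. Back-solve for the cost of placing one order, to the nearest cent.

S ≈ €218.13

Squaring Q* = √(2DS/H) gives Q*² = 2DS/H.
From Q* = √(2DS/H): S = Q*²H / (2D) = 1,267² × 2.31 / (2 × 8,500) = 218.1304.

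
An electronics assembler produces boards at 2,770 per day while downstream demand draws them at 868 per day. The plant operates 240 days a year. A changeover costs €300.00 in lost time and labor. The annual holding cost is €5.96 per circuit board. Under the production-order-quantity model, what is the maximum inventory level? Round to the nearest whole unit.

I_max ≈ 3,795 boards

Annual demand D = 868 × 240 = 208,320.
Production build-up factor (1 − d/p) = 1 − 868/2,770 = 0.6866.
Q* = √(2DS / (H(1 − d/p))) = √(2 × 208,320 × 300 / (5.96 × 0.6866)).
= √(124,992,000 / 4.0924) ≈ 5526.531.
Maximum inventory = Q*(1 − d/p) = 5526.531 × 0.6866 ≈ 3794.752.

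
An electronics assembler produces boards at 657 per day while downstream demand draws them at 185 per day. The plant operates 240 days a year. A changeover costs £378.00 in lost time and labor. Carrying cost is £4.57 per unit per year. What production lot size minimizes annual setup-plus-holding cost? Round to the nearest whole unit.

Annual demand D = 185 × 240 = 44,400.
Production build-up factor (1 − d/p) = 1 − 185/657 = 0.7184.
Q* = √(2DS / (H(1 − d/p))) = √(2 × 44,400 × 378 / (4.57 × 0.7184)).
= √(33,566,400 / 3.2832) ≈ 3197.466.

Q* ≈ 3,197 boards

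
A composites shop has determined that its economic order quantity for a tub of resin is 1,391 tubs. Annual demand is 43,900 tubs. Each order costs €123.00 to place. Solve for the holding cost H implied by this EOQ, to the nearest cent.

Squaring Q* = √(2DS/H) gives Q*² = 2DS/H.
From Q* = √(2DS/H): H = 2DS / Q*² = 2 × 43,900 × 123 / 1,391² = 5.5814.

H ≈ €5.58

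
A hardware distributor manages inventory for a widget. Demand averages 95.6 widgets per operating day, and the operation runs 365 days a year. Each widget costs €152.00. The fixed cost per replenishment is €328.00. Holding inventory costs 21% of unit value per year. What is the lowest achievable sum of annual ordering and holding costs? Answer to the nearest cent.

Annual demand D = 95.6 × 365 = 34,894.
Holding cost H = 0.21 × €152.00 = €31.9200 per unit per year.
EOQ = √(2DS/H) = √(2 × 34,894 × 328 / 31.92) ≈ 846.83.
At the optimum the two cost components are equal, so total cost = 2·(Q*/2)H = Q*·H.
Minimum total = √(2DSH) = √(2 × 34,894 × 328 × 31.92) ≈ 27030.790.

TC* ≈ €27,030.79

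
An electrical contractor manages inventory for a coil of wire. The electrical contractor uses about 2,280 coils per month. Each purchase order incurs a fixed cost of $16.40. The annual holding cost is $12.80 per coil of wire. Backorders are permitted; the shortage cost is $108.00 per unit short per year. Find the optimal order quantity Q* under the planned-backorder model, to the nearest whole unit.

Annual demand D = 2,280 × 12 = 27,360.
With planned backorders, Q* = √(2DS/H) · √((H+B)/B).
√(2DS/H) = √(2 × 27,360 × 16.4 / 12.8) = 264.783.
√((H+B)/B) = √((12.8+108)/108) = 1.0576.
Q* ≈ 280.035.

Q* ≈ 280 coils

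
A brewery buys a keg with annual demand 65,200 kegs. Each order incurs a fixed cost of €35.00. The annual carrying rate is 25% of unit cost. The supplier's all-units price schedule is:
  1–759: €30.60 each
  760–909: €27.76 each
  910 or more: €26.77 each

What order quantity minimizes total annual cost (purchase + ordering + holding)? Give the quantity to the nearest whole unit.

Q* ≈ 910 kegs

Holding cost per unit per year at price C is H = 0.25·C.
Candidates are each tier's EOQ (if it falls in that tier) and each price-break quantity.
Tier 1 (€30.60): EOQ = 772.4 exceeds tier's upper bound 759, so this tier is dominated.
EOQ at €27.76 = 810.9 (feasible in tier 2): TC = 65,200×€27.76 + (65,200/810.9)×35 + (810.9/2)×0.25×€27.76 = €1,815,579.98.
EOQ at €26.77 = 825.8 < 910, so use break Q=910: TC = 65,200×€26.77 + (65,200/910.0)×35 + (910.0/2)×0.25×€26.77 = €1,750,956.78.
Lowest total cost is €1,750,956.78 at Q = 910.0.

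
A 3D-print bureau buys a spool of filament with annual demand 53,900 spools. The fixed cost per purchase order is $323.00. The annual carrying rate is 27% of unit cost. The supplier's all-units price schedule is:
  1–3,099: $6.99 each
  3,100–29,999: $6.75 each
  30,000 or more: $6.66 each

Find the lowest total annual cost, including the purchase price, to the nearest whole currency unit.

TC* ≈ $371,791

Holding cost per unit per year at price C is H = 0.27·C.
For each price level, check whether its EOQ is feasible; otherwise the best quantity at that price is the breakpoint.
Tier 1 ($6.99): EOQ = 4295.3 exceeds tier's upper bound 3099, so this tier is dominated.
EOQ at $6.75 = 4371.0 (feasible in tier 2): TC = 53,900×$6.75 + (53,900/4371.0)×323 + (4371.0/2)×0.27×$6.75 = $371,791.08.
EOQ at $6.66 = 4400.4 < 30000, so use break Q=30000: TC = 53,900×$6.66 + (53,900/30000.0)×323 + (30000.0/2)×0.27×$6.66 = $386,527.32.
Lowest total cost among the candidates is at Q = 4371.0.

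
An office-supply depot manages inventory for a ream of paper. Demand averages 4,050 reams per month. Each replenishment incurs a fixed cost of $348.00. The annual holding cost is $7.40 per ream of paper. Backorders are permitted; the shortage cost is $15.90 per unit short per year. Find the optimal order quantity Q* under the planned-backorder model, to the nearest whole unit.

Annual demand D = 4,050 × 12 = 48,600.
With planned backorders, Q* = √(2DS/H) · √((H+B)/B).
√(2DS/H) = √(2 × 48,600 × 348 / 7.4) = 2137.996.
√((H+B)/B) = √((7.4+15.9)/15.9) = 1.2105.
Q* ≈ 2588.131.

Q* ≈ 2,588 reams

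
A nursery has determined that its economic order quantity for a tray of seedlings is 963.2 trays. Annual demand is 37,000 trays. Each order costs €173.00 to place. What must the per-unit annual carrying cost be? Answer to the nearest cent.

Squaring Q* = √(2DS/H) gives Q*² = 2DS/H.
From Q* = √(2DS/H): H = 2DS / Q*² = 2 × 37,000 × 173 / 963.2² = 13.7989.

H ≈ €13.80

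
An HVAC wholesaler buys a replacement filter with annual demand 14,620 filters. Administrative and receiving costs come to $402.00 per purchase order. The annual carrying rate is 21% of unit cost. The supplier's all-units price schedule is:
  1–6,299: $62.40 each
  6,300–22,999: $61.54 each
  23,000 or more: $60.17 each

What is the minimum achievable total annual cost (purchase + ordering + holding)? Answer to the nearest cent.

Holding cost per unit per year at price C is H = 0.21·C.
Candidates are each tier's EOQ (if it falls in that tier) and each price-break quantity.
EOQ at $62.40 = 947.1 (feasible in tier 1): TC = 14,620×$62.40 + (14,620/947.1)×402 + (947.1/2)×0.21×$62.40 = $924,698.91.
EOQ at $61.54 = 953.7 < 6300, so use break Q=6300: TC = 14,620×$61.54 + (14,620/6300.0)×402 + (6300.0/2)×0.21×$61.54 = $941,356.41.
EOQ at $60.17 = 964.5 < 23000, so use break Q=23000: TC = 14,620×$60.17 + (14,620/23000.0)×402 + (23000.0/2)×0.21×$60.17 = $1,025,251.48.
Lowest total cost among the candidates is at Q = 947.1.

TC* ≈ $924,698.91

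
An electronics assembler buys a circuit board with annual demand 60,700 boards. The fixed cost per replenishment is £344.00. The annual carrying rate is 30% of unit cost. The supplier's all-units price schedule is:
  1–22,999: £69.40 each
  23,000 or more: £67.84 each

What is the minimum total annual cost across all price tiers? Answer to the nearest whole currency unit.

Holding cost per unit per year at price C is H = 0.30·C.
Evaluate total cost at each tier's feasible EOQ or, if the EOQ is below the tier, at the tier's minimum quantity.
EOQ at £69.40 = 1416.3 (feasible in tier 1): TC = 60,700×£69.40 + (60,700/1416.3)×344 + (1416.3/2)×0.30×£69.40 = £4,242,066.89.
EOQ at £67.84 = 1432.5 < 23000, so use break Q=23000: TC = 60,700×£67.84 + (60,700/23000.0)×344 + (23000.0/2)×0.30×£67.84 = £4,352,843.86.
Lowest total cost among the candidates is at Q = 1416.3.

TC* ≈ £4,242,067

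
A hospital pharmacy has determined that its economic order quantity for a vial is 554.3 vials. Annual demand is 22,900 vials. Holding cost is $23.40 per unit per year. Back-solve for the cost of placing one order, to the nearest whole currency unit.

Squaring Q* = √(2DS/H) gives Q*² = 2DS/H.
From Q* = √(2DS/H): S = Q*²H / (2D) = 554.3² × 23.4 / (2 × 22,900) = 156.9785.

S ≈ $157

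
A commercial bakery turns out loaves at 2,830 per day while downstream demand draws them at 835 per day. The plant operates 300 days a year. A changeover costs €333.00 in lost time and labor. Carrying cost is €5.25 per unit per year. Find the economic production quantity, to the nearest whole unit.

Q* ≈ 6,714 loaves

Annual demand D = 835 × 300 = 250,500.
Production build-up factor (1 − d/p) = 1 − 835/2,830 = 0.7049.
Q* = √(2DS / (H(1 − d/p))) = √(2 × 250,500 × 333 / (5.25 × 0.7049)).
= √(166,833,000 / 3.701) ≈ 6714.027.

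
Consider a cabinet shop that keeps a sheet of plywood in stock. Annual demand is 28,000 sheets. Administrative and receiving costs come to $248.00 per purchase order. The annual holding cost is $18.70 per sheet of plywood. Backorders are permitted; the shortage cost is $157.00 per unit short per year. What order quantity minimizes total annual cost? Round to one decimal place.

With planned backorders, Q* = √(2DS/H) · √((H+B)/B).
√(2DS/H) = √(2 × 28,000 × 248 / 18.7) = 861.785.
√((H+B)/B) = √((18.7+157)/157) = 1.0579.
Q* ≈ 911.665.

Q* ≈ 911.7 sheets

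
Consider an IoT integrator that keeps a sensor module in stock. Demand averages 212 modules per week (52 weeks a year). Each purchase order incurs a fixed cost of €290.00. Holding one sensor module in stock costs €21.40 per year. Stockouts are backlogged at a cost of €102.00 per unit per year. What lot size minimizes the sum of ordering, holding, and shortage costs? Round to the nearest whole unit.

Q* ≈ 601 modules

Annual demand D = 212 × 52 = 11,024.
With planned backorders, Q* = √(2DS/H) · √((H+B)/B).
√(2DS/H) = √(2 × 11,024 × 290 / 21.4) = 546.609.
√((H+B)/B) = √((21.4+102)/102) = 1.0999.
Q* ≈ 601.221.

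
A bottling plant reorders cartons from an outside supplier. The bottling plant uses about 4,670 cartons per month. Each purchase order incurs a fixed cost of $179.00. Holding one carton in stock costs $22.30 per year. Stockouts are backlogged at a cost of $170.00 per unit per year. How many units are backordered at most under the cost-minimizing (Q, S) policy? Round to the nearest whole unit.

S* ≈ 117 cartons

Annual demand D = 4,670 × 12 = 56,040.
With planned backorders, Q* = √(2DS/H) · √((H+B)/B).
√(2DS/H) = √(2 × 56,040 × 179 / 22.3) = 948.502.
√((H+B)/B) = √((22.3+170)/170) = 1.0636.
Q* ≈ 1008.796.
S* = Q* · H/(H+B) = 1008.796 × 22.3/192.3 ≈ 116.985.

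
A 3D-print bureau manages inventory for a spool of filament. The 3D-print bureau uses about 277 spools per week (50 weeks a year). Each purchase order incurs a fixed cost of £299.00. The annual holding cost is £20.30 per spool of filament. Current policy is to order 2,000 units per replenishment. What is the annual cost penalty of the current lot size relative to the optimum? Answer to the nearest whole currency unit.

Annual demand D = 277 × 50 = 13,850.
EOQ = √(2DS/H) = √(2 × 13,850 × 299 / 20.3) ≈ 638.74.
Cost at Q* = (D/Q*)S + (Q*/2)H = √(2DSH) ≈ £12,966.52.
Cost at Q = 2,000: (13,850/2,000)×299 + (2,000/2)×20.3 = £2,070.57 + £20,300.00 = £22,370.58.
Excess = £22,370.58 − £12,966.52 = £9,404.05.

Extra cost ≈ £9,404 per year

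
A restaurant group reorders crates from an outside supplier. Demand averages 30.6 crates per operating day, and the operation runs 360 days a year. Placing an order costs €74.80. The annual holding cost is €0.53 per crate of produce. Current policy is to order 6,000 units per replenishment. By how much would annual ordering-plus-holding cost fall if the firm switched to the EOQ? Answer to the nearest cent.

Extra cost ≈ €792.75 per year

Annual demand D = 30.6 × 360 = 11,016.
EOQ = √(2DS/H) = √(2 × 11,016 × 74.8 / 0.53) ≈ 1763.36.
Cost at Q* = (D/Q*)S + (Q*/2)H = √(2DSH) ≈ €934.58.
Cost at Q = 6,000: (11,016/6,000)×74.8 + (6,000/2)×0.53 = €137.33 + €1,590.00 = €1,727.33.
Excess = €1,727.33 − €934.58 = €792.75.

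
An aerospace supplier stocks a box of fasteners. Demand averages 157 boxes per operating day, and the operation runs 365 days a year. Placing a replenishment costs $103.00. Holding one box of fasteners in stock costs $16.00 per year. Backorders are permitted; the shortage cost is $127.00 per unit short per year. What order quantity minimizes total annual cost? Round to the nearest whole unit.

Q* ≈ 911 boxes

Annual demand D = 157 × 365 = 57,305.
With planned backorders, Q* = √(2DS/H) · √((H+B)/B).
√(2DS/H) = √(2 × 57,305 × 103 / 16) = 858.954.
√((H+B)/B) = √((16+127)/127) = 1.0611.
Q* ≈ 911.457.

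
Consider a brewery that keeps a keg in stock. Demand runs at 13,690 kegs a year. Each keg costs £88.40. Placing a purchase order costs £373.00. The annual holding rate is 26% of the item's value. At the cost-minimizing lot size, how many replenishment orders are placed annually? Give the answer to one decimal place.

Holding cost H = 0.26 × £88.40 = £22.9840 per unit per year.
EOQ = √(2DS/H) = √(2 × 13,690 × 373 / 22.984) ≈ 666.59.
Orders per year = D / Q* = 13,690 / 666.59 ≈ 20.537.

N ≈ 20.5 orders per year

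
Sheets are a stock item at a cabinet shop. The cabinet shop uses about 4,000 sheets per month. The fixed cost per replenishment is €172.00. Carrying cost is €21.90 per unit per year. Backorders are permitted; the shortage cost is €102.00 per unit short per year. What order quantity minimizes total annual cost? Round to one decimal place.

Annual demand D = 4,000 × 12 = 48,000.
With planned backorders, Q* = √(2DS/H) · √((H+B)/B).
√(2DS/H) = √(2 × 48,000 × 172 / 21.9) = 868.316.
√((H+B)/B) = √((21.9+102)/102) = 1.1021.
Q* ≈ 957.003.

Q* ≈ 957.0 sheets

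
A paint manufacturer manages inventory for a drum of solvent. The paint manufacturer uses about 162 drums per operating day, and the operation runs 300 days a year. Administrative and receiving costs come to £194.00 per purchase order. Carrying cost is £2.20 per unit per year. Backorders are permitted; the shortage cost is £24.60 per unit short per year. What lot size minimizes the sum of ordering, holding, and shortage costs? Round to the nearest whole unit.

Annual demand D = 162 × 300 = 48,600.
With planned backorders, Q* = √(2DS/H) · √((H+B)/B).
√(2DS/H) = √(2 × 48,600 × 194 / 2.2) = 2927.674.
√((H+B)/B) = √((2.2+24.6)/24.6) = 1.0438.
Q* ≈ 3055.783.

Q* ≈ 3,056 drums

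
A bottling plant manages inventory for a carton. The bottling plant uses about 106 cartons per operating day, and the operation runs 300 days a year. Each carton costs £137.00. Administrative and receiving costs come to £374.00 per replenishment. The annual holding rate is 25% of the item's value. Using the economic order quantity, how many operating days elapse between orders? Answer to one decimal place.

Annual demand D = 106 × 300 = 31,800.
Holding cost H = 0.25 × £137.00 = £34.2500 per unit per year.
EOQ = √(2DS/H) = √(2 × 31,800 × 374 / 34.25) ≈ 833.36.
Cycle time = Q*/D × 300 = 833.36 / 31,800 × 300 ≈ 7.862 days.

T ≈ 7.9 days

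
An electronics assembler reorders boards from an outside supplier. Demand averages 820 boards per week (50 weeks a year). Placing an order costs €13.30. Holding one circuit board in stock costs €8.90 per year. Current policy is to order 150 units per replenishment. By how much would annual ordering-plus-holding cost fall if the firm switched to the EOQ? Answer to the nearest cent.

Annual demand D = 820 × 50 = 41,000.
EOQ = √(2DS/H) = √(2 × 41,000 × 13.3 / 8.9) ≈ 350.06.
Cost at Q* = (D/Q*)S + (Q*/2)H = √(2DSH) ≈ €3,115.50.
Cost at Q = 150: (41,000/150)×13.3 + (150/2)×8.9 = €3,635.33 + €667.50 = €4,302.83.
Excess = €4,302.83 − €3,115.50 = €1,187.33.

Extra cost ≈ €1,187.33 per year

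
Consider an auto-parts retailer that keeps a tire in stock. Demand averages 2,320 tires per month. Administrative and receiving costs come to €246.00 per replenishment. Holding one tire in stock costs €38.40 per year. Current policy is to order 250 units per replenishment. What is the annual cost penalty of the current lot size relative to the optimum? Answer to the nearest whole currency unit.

Annual demand D = 2,320 × 12 = 27,840.
EOQ = √(2DS/H) = √(2 × 27,840 × 246 / 38.4) ≈ 597.24.
Cost at Q* = (D/Q*)S + (Q*/2)H = √(2DSH) ≈ €22,934.16.
Cost at Q = 250: (27,840/250)×246 + (250/2)×38.4 = €27,394.56 + €4,800.00 = €32,194.56.
Excess = €32,194.56 − €22,934.16 = €9,260.40.

Extra cost ≈ €9,260 per year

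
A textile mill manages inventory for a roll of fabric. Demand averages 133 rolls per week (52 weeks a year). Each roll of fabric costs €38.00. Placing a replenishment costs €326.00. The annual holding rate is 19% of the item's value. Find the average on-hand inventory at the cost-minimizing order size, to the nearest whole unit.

Annual demand D = 133 × 52 = 6,916.
Holding cost H = 0.19 × €38.00 = €7.2200 per unit per year.
Q* = √(2DS/H) = √(2 × 6,916 × 326 / 7.22) ≈ 790.28.
Average inventory = Q*/2 ≈ 790.28 / 2 = 395.142.

Average inventory ≈ 395 rolls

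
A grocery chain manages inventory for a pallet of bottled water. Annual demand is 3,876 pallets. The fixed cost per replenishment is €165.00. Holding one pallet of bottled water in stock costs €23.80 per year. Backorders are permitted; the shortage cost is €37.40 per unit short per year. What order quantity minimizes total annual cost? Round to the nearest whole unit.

Q* ≈ 297 pallets

With planned backorders, Q* = √(2DS/H) · √((H+B)/B).
√(2DS/H) = √(2 × 3,876 × 165 / 23.8) = 231.825.
√((H+B)/B) = √((23.8+37.4)/37.4) = 1.2792.
Q* ≈ 296.552.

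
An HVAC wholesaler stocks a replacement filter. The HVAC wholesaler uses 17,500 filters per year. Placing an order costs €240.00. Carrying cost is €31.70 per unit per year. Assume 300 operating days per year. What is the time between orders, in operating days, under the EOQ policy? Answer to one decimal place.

T ≈ 8.8 days

EOQ = √(2DS/H) = √(2 × 17,500 × 240 / 31.7) ≈ 514.77.
Cycle time = Q*/D × 300 = 514.77 / 17,500 × 300 ≈ 8.825 days.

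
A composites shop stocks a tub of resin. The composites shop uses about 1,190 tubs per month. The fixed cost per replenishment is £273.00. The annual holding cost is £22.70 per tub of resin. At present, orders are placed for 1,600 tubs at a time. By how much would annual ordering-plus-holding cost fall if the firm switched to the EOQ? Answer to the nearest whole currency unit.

Extra cost ≈ £7,293 per year

Annual demand D = 1,190 × 12 = 14,280.
EOQ = √(2DS/H) = √(2 × 14,280 × 273 / 22.7) ≈ 586.07.
Cost at Q* = (D/Q*)S + (Q*/2)H = √(2DSH) ≈ £13,303.73.
Cost at Q = 1,600: (14,280/1,600)×273 + (1,600/2)×22.7 = £2,436.53 + £18,160.00 = £20,596.53.
Excess = £20,596.53 − £13,303.73 = £7,292.80.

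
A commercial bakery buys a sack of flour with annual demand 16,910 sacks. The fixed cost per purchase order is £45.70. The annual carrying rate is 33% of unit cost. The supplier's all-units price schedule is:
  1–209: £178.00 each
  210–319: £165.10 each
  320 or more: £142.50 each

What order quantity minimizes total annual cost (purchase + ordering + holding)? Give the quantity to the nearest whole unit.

Q* ≈ 320 sacks

Holding cost per unit per year at price C is H = 0.33·C.
Evaluate total cost at each tier's feasible EOQ or, if the EOQ is below the tier, at the tier's minimum quantity.
EOQ at £178.00 = 162.2 (feasible in tier 1): TC = 16,910×£178.00 + (16,910/162.2)×45.7 + (162.2/2)×0.33×£178.00 = £3,019,508.22.
EOQ at £165.10 = 168.4 < 210, so use break Q=210: TC = 16,910×£165.10 + (16,910/210.0)×45.7 + (210.0/2)×0.33×£165.10 = £2,801,241.65.
EOQ at £142.50 = 181.3 < 320, so use break Q=320: TC = 16,910×£142.50 + (16,910/320.0)×45.7 + (320.0/2)×0.33×£142.50 = £2,419,613.96.
Lowest total cost is £2,419,613.96 at Q = 320.0.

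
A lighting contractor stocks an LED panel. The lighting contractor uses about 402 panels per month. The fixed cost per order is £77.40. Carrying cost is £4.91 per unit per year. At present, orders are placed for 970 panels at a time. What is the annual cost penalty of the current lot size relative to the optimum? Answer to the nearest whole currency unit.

Annual demand D = 402 × 12 = 4,824.
EOQ = √(2DS/H) = √(2 × 4,824 × 77.4 / 4.91) ≈ 389.99.
Cost at Q* = (D/Q*)S + (Q*/2)H = √(2DSH) ≈ £1,914.83.
Cost at Q = 970: (4,824/970)×77.4 + (970/2)×4.91 = £384.93 + £2,381.35 = £2,766.28.
Excess = £2,766.28 − £1,914.83 = £851.45.

Extra cost ≈ £851 per year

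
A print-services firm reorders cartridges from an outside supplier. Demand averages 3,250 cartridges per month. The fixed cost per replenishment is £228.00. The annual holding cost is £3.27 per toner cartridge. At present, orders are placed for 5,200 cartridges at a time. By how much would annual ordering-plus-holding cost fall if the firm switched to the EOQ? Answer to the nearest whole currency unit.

Extra cost ≈ £2,586 per year

Annual demand D = 3,250 × 12 = 39,000.
EOQ = √(2DS/H) = √(2 × 39,000 × 228 / 3.27) ≈ 2332.07.
Cost at Q* = (D/Q*)S + (Q*/2)H = √(2DSH) ≈ £7,625.86.
Cost at Q = 5,200: (39,000/5,200)×228 + (5,200/2)×3.27 = £1,710.00 + £8,502.00 = £10,212.00.
Excess = £10,212.00 − £7,625.86 = £2,586.14.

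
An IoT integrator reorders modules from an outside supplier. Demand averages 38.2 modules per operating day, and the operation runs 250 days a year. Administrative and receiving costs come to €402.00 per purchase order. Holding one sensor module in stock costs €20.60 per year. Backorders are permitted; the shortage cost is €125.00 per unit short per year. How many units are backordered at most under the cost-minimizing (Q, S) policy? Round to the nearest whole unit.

Annual demand D = 38.2 × 250 = 9,550.
With planned backorders, Q* = √(2DS/H) · √((H+B)/B).
√(2DS/H) = √(2 × 9,550 × 402 / 20.6) = 610.515.
√((H+B)/B) = √((20.6+125)/125) = 1.0793.
Q* ≈ 658.903.
S* = Q* · H/(H+B) = 658.903 × 20.6/145.6 ≈ 93.224.

S* ≈ 93 modules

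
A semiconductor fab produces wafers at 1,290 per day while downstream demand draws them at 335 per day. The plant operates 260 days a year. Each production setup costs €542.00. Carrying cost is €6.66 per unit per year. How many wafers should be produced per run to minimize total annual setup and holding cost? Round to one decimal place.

Q* ≈ 4,376.0 wafers

Annual demand D = 335 × 260 = 87,100.
Production build-up factor (1 − d/p) = 1 − 335/1,290 = 0.7403.
Q* = √(2DS / (H(1 − d/p))) = √(2 × 87,100 × 542 / (6.66 × 0.7403)).
= √(94,416,400 / 4.9305) ≈ 4376.025.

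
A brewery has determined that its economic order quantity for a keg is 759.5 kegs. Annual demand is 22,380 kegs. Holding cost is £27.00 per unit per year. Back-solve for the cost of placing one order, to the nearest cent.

Invert the EOQ relation Q*² = 2DS/H.
From Q* = √(2DS/H): S = Q*²H / (2D) = 759.5² × 27 / (2 × 22,380) = 347.9599.

S ≈ £347.96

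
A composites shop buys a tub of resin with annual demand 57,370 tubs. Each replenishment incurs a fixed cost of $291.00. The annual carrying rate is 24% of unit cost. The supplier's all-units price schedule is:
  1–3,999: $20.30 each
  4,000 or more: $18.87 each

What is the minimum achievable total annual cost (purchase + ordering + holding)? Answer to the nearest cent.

Holding cost per unit per year at price C is H = 0.24·C.
For each price level, check whether its EOQ is feasible; otherwise the best quantity at that price is the breakpoint.
EOQ at $20.30 = 2617.9 (feasible in tier 1): TC = 57,370×$20.30 + (57,370/2617.9)×291 + (2617.9/2)×0.24×$20.30 = $1,177,365.33.
EOQ at $18.87 = 2715.3 < 4000, so use break Q=4000: TC = 57,370×$18.87 + (57,370/4000.0)×291 + (4000.0/2)×0.24×$18.87 = $1,095,803.17.
Lowest total cost among the candidates is at Q = 4000.0.

TC* ≈ $1,095,803.17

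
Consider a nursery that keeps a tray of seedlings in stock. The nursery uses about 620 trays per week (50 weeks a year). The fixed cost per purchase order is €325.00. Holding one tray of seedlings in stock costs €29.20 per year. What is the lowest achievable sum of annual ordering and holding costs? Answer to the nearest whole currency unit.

Annual demand D = 620 × 50 = 31,000.
The optimal lot size = √(2DS/H) = √(2 × 31,000 × 325 / 29.2) ≈ 830.70.
At the optimum the two cost components are equal, so total cost = 2·(Q*/2)H = Q*·H.
Minimum total = √(2DSH) = √(2 × 31,000 × 325 × 29.2) ≈ 24256.546.

TC* ≈ €24,257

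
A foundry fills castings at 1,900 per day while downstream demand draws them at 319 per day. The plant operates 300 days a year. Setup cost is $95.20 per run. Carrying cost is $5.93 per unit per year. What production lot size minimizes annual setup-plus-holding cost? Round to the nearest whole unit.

Annual demand D = 319 × 300 = 95,700.
Production build-up factor (1 − d/p) = 1 − 319/1,900 = 0.8321.
Q* = √(2DS / (H(1 − d/p))) = √(2 × 95,700 × 95.2 / (5.93 × 0.8321)).
= √(18,221,280 / 4.9344) ≈ 1921.644.

Q* ≈ 1,922 castings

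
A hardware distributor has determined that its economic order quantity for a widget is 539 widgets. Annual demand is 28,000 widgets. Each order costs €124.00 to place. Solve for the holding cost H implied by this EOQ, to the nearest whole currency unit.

H ≈ €24

Invert the EOQ relation Q*² = 2DS/H.
From Q* = √(2DS/H): H = 2DS / Q*² = 2 × 28,000 × 124 / 539² = 23.9019.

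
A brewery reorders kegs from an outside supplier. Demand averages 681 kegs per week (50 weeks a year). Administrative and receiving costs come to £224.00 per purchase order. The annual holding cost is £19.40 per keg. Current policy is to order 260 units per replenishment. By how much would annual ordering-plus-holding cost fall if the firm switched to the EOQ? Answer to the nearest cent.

Annual demand D = 681 × 50 = 34,050.
EOQ = √(2DS/H) = √(2 × 34,050 × 224 / 19.4) ≈ 886.74.
Cost at Q* = (D/Q*)S + (Q*/2)H = √(2DSH) ≈ £17,202.77.
Cost at Q = 260: (34,050/260)×224 + (260/2)×19.4 = £29,335.38 + £2,522.00 = £31,857.38.
Excess = £31,857.38 − £17,202.77 = £14,654.61.

Extra cost ≈ £14,654.61 per year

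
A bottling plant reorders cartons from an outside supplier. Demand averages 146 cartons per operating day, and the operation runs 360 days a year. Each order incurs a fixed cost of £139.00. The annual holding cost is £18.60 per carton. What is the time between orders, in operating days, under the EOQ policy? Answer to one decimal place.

T ≈ 6.1 days

Annual demand D = 146 × 360 = 52,560.
EOQ = √(2DS/H) = √(2 × 52,560 × 139 / 18.6) ≈ 886.33.
Cycle time = Q*/D × 360 = 886.33 / 52,560 × 360 ≈ 6.071 days.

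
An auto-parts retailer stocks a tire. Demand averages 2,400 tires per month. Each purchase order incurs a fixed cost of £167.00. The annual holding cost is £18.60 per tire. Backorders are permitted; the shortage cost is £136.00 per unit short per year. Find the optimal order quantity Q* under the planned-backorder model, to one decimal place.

Q* ≈ 766.7 tires

Annual demand D = 2,400 × 12 = 28,800.
With planned backorders, Q* = √(2DS/H) · √((H+B)/B).
√(2DS/H) = √(2 × 28,800 × 167 / 18.6) = 719.139.
√((H+B)/B) = √((18.6+136)/136) = 1.0662.
Q* ≈ 766.740.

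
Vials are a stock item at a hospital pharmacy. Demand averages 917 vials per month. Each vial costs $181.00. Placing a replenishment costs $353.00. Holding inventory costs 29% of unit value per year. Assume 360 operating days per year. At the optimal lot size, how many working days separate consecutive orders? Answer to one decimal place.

Annual demand D = 917 × 12 = 11,004.
Holding cost H = 0.29 × $181.00 = $52.4900 per unit per year.
The optimal lot size = √(2DS/H) = √(2 × 11,004 × 353 / 52.49) ≈ 384.72.
Cycle time = Q*/D × 360 = 384.72 / 11,004 × 360 ≈ 12.586 days.

T ≈ 12.6 days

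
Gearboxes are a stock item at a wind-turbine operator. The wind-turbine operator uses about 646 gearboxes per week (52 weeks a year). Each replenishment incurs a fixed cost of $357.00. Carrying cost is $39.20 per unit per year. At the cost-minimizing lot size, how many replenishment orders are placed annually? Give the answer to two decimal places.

Annual demand D = 646 × 52 = 33,592.
Q* = √(2DS/H) = √(2 × 33,592 × 357 / 39.2) ≈ 782.21.
Orders per year = D / Q* = 33,592 / 782.21 ≈ 42.945.

N ≈ 42.94 orders per year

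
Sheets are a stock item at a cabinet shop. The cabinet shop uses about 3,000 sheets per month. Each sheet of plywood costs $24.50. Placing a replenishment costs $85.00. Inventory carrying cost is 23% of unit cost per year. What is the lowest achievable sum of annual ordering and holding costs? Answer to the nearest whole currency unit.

TC* ≈ $5,872

Annual demand D = 3,000 × 12 = 36,000.
Holding cost H = 0.23 × $24.50 = $5.6350 per unit per year.
The optimal lot size = √(2DS/H) = √(2 × 36,000 × 85 / 5.635) ≈ 1042.15.
At Q*, ordering cost (D/Q*)S equals holding cost (Q*/2)H, each = √(DSH/2).
Minimum total = √(2DSH) = √(2 × 36,000 × 85 × 5.635) ≈ 5872.495.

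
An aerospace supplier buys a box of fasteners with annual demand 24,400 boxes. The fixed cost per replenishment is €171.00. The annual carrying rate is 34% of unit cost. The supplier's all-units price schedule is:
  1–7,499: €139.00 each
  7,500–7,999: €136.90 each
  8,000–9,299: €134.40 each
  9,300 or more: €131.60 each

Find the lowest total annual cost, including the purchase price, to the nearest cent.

Holding cost per unit per year at price C is H = 0.34·C.
For each price level, check whether its EOQ is feasible; otherwise the best quantity at that price is the breakpoint.
EOQ at €139.00 = 420.2 (feasible in tier 1): TC = 24,400×€139.00 + (24,400/420.2)×171 + (420.2/2)×0.34×€139.00 = €3,411,458.88.
EOQ at €136.90 = 423.4 < 7500, so use break Q=7500: TC = 24,400×€136.90 + (24,400/7500.0)×171 + (7500.0/2)×0.34×€136.90 = €3,515,463.82.
EOQ at €134.40 = 427.3 < 8000, so use break Q=8000: TC = 24,400×€134.40 + (24,400/8000.0)×171 + (8000.0/2)×0.34×€134.40 = €3,462,665.55.
EOQ at €131.60 = 431.9 < 9300, so use break Q=9300: TC = 24,400×€131.60 + (24,400/9300.0)×171 + (9300.0/2)×0.34×€131.60 = €3,419,548.25.
Lowest total cost among the candidates is at Q = 420.2.

TC* ≈ €3,411,458.88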